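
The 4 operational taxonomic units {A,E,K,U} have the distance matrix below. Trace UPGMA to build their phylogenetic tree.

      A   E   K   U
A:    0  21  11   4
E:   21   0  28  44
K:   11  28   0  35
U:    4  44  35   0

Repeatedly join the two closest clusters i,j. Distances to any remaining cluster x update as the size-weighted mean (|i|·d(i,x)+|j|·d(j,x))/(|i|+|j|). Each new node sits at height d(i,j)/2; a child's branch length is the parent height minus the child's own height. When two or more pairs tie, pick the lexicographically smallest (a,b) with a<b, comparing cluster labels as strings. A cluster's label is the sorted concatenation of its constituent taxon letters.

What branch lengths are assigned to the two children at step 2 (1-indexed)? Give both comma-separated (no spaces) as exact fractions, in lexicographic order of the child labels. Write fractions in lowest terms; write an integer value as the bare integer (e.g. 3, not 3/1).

19/2,23/2

step 1: merge (A,U) at d=4; branch lengths A→2, U→2; new cluster AU
  updated: d(AU,E)=65/2, d(AU,K)=23
step 2: merge (AU,K) at d=23; branch lengths AU→19/2, K→23/2; new cluster AKU
  updated: d(AKU,E)=31
step 3: merge (AKU,E) at d=31; branch lengths AKU→4, E→31/2; new cluster AEKU
final tree: (((A:2,U:2):19/2,K:23/2):4,E:31/2)
total length: 89/2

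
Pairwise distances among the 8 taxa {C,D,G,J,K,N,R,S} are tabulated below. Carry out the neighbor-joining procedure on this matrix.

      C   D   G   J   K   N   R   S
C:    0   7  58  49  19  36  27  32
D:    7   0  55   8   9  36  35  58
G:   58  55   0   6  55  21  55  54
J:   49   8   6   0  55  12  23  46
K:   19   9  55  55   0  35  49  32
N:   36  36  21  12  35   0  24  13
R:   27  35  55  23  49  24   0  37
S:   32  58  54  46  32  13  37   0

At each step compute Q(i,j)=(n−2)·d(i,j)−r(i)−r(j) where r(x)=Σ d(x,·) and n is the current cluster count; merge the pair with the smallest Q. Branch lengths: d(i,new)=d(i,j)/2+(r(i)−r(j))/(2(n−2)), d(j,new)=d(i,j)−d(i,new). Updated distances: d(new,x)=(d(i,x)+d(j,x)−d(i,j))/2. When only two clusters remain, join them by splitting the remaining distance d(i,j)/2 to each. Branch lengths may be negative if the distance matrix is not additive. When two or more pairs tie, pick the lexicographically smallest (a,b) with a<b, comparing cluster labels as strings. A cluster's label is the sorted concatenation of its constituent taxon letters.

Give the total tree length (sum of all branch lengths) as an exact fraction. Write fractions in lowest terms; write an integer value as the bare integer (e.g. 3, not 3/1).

5921/64

step 1: merge (G,J) at d=6, Q=-467; branch lengths G→47/4, J→-23/4; new cluster GJ
  updated: d(C,GJ)=101/2, d(D,GJ)=57/2, d(GJ,K)=52, d(GJ,N)=27/2, d(GJ,R)=36, d(GJ,S)=47
step 2: merge (D,K) at d=9, Q=-649/2; branch lengths D→9/4, K→27/4; new cluster DK
  updated: d(C,DK)=17/2, d(DK,GJ)=143/4, d(DK,N)=31, d(DK,R)=75/2, d(DK,S)=81/2
step 3: merge (C,DK) at d=17/2, Q=-1093/4; branch lengths C→139/32, DK→133/32; new cluster CDK
  updated: d(CDK,GJ)=311/8, d(CDK,N)=117/4, d(CDK,R)=28, d(CDK,S)=32
step 4: merge (GJ,N) at d=27/2, Q=-1397/8; branch lengths GJ→769/48, N→-121/48; new cluster GJN
  updated: d(CDK,GJN)=437/16, d(GJN,R)=93/4, d(GJN,S)=93/4
step 5: merge (CDK,R) at d=28, Q=-1913/16; branch lengths CDK→881/64, R→911/64; new cluster CDKR
  updated: d(CDKR,GJN)=361/32, d(CDKR,S)=41/2
step 6: merge (CDKR,GJN) at d=361/32, Q=-1761/32; branch lengths CDKR→273/64, GJN→449/64; new cluster CDGJKNR
  updated: d(CDGJKNR,S)=1039/64
step 7: merge (CDGJKNR,S) at d=1039/64; branch lengths CDGJKNR→1039/128, S→1039/128; new cluster CDGJKNRS
final tree: ((((C:139/32,(D:9/4,K:27/4):133/32):881/64,R:911/64):273/64,((G:47/4,J:-23/4):769/48,N:-121/48):449/64):1039/128,S:1039/128)
total length: 5921/64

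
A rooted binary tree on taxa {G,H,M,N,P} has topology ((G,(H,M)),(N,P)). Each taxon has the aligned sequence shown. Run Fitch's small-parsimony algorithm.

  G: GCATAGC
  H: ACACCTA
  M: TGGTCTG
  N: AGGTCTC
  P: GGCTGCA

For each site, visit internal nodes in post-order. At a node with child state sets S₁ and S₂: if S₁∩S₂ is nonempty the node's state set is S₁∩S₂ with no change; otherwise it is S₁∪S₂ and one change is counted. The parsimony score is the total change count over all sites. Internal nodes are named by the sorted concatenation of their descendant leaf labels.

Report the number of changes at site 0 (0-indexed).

3

site 0, node HM: H={A} ∪ M={T} → {A,T} (+1)
site 0, node GHM: G={G} ∪ HM={A,T} → {A,G,T} (+1)
site 0, node NP: N={A} ∪ P={G} → {A,G} (+1)
site 0, node GHMNP: GHM={A,G,T} ∩ NP={A,G} → {A,G} (+0)
site 1, node HM: H={C} ∪ M={G} → {C,G} (+1)
site 1, node GHM: G={C} ∩ HM={C,G} → {C} (+0)
site 1, node NP: N={G} ∩ P={G} → {G} (+0)
site 1, node GHMNP: GHM={C} ∪ NP={G} → {C,G} (+1)
site 2, node HM: H={A} ∪ M={G} → {A,G} (+1)
site 2, node GHM: G={A} ∩ HM={A,G} → {A} (+0)
site 2, node NP: N={G} ∪ P={C} → {C,G} (+1)
site 2, node GHMNP: GHM={A} ∪ NP={C,G} → {A,C,G} (+1)
site 3, node HM: H={C} ∪ M={T} → {C,T} (+1)
site 3, node GHM: G={T} ∩ HM={C,T} → {T} (+0)
site 3, node NP: N={T} ∩ P={T} → {T} (+0)
site 3, node GHMNP: GHM={T} ∩ NP={T} → {T} (+0)
site 4, node HM: H={C} ∩ M={C} → {C} (+0)
site 4, node GHM: G={A} ∪ HM={C} → {A,C} (+1)
site 4, node NP: N={C} ∪ P={G} → {C,G} (+1)
site 4, node GHMNP: GHM={A,C} ∩ NP={C,G} → {C} (+0)
site 5, node HM: H={T} ∩ M={T} → {T} (+0)
site 5, node GHM: G={G} ∪ HM={T} → {G,T} (+1)
site 5, node NP: N={T} ∪ P={C} → {C,T} (+1)
site 5, node GHMNP: GHM={G,T} ∩ NP={C,T} → {T} (+0)
site 6, node HM: H={A} ∪ M={G} → {A,G} (+1)
site 6, node GHM: G={C} ∪ HM={A,G} → {A,C,G} (+1)
site 6, node NP: N={C} ∪ P={A} → {A,C} (+1)
site 6, node GHMNP: GHM={A,C,G} ∩ NP={A,C} → {A,C} (+0)
per-site changes: [3, 2, 3, 1, 2, 2, 3]; total = 16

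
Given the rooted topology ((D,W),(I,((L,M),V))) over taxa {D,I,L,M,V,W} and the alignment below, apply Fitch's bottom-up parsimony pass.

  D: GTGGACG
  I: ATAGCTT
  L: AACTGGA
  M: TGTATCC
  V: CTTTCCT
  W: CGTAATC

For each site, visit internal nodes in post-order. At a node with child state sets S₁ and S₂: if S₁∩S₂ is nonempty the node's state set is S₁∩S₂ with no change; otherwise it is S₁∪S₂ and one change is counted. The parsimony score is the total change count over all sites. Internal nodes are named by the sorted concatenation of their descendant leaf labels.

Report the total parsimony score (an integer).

[col 0] DW: children D:{G}, W:{C} ∪→ {C,G}; cost 1
[col 0] LM: children L:{A}, M:{T} ∪→ {A,T}; cost 1
[col 0] LMV: children LM:{A,T}, V:{C} ∪→ {A,C,T}; cost 1
[col 0] ILMV: children I:{A}, LMV:{A,C,T} ∩→ {A}; cost 0
[col 0] DILMVW: children DW:{C,G}, ILMV:{A} ∪→ {A,C,G}; cost 1
[col 1] DW: children D:{T}, W:{G} ∪→ {G,T}; cost 1
[col 1] LM: children L:{A}, M:{G} ∪→ {A,G}; cost 1
[col 1] LMV: children LM:{A,G}, V:{T} ∪→ {A,G,T}; cost 1
[col 1] ILMV: children I:{T}, LMV:{A,G,T} ∩→ {T}; cost 0
[col 1] DILMVW: children DW:{G,T}, ILMV:{T} ∩→ {T}; cost 0
[col 2] DW: children D:{G}, W:{T} ∪→ {G,T}; cost 1
[col 2] LM: children L:{C}, M:{T} ∪→ {C,T}; cost 1
[col 2] LMV: children LM:{C,T}, V:{T} ∩→ {T}; cost 0
[col 2] ILMV: children I:{A}, LMV:{T} ∪→ {A,T}; cost 1
[col 2] DILMVW: children DW:{G,T}, ILMV:{A,T} ∩→ {T}; cost 0
[col 3] DW: children D:{G}, W:{A} ∪→ {A,G}; cost 1
[col 3] LM: children L:{T}, M:{A} ∪→ {A,T}; cost 1
[col 3] LMV: children LM:{A,T}, V:{T} ∩→ {T}; cost 0
[col 3] ILMV: children I:{G}, LMV:{T} ∪→ {G,T}; cost 1
[col 3] DILMVW: children DW:{A,G}, ILMV:{G,T} ∩→ {G}; cost 0
[col 4] DW: children D:{A}, W:{A} ∩→ {A}; cost 0
[col 4] LM: children L:{G}, M:{T} ∪→ {G,T}; cost 1
[col 4] LMV: children LM:{G,T}, V:{C} ∪→ {C,G,T}; cost 1
[col 4] ILMV: children I:{C}, LMV:{C,G,T} ∩→ {C}; cost 0
[col 4] DILMVW: children DW:{A}, ILMV:{C} ∪→ {A,C}; cost 1
[col 5] DW: children D:{C}, W:{T} ∪→ {C,T}; cost 1
[col 5] LM: children L:{G}, M:{C} ∪→ {C,G}; cost 1
[col 5] LMV: children LM:{C,G}, V:{C} ∩→ {C}; cost 0
[col 5] ILMV: children I:{T}, LMV:{C} ∪→ {C,T}; cost 1
[col 5] DILMVW: children DW:{C,T}, ILMV:{C,T} ∩→ {C,T}; cost 0
[col 6] DW: children D:{G}, W:{C} ∪→ {C,G}; cost 1
[col 6] LM: children L:{A}, M:{C} ∪→ {A,C}; cost 1
[col 6] LMV: children LM:{A,C}, V:{T} ∪→ {A,C,T}; cost 1
[col 6] ILMV: children I:{T}, LMV:{A,C,T} ∩→ {T}; cost 0
[col 6] DILMVW: children DW:{C,G}, ILMV:{T} ∪→ {C,G,T}; cost 1
per-site changes: [4, 3, 3, 3, 3, 3, 4]; total = 23

23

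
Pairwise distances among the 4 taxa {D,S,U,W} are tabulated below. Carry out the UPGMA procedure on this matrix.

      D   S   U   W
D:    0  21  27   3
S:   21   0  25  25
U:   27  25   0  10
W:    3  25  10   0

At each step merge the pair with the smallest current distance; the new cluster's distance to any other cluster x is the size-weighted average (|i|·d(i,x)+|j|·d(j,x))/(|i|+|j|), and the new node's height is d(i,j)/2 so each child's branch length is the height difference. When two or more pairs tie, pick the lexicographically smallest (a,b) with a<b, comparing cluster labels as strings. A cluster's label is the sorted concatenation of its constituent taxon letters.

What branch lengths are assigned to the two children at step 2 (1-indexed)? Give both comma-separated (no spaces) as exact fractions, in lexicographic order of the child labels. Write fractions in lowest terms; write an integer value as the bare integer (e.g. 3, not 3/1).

step 1: merge (D,W) at d=3; branch lengths D→3/2, W→3/2; new cluster DW
  updated: d(DW,S)=23, d(DW,U)=37/2
step 2: merge (DW,U) at d=37/2; branch lengths DW→31/4, U→37/4; new cluster DUW
  updated: d(DUW,S)=71/3
step 3: merge (DUW,S) at d=71/3; branch lengths DUW→31/12, S→71/6; new cluster DSUW
final tree: (((D:3/2,W:3/2):31/4,U:37/4):31/12,S:71/6)
total length: 413/12

31/4,37/4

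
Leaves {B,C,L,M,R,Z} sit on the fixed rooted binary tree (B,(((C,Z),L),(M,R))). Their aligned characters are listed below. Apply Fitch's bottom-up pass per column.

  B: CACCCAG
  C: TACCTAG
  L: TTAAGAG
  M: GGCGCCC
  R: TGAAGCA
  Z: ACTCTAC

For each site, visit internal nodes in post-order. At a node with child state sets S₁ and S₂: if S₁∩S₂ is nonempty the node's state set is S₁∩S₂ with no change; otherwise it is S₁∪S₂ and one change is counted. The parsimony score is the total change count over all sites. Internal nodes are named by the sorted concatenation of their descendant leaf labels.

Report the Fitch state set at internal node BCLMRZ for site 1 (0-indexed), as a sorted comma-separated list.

A

[col 0] CZ: children C:{T}, Z:{A} ∪→ {A,T}; cost 1
[col 0] CLZ: children CZ:{A,T}, L:{T} ∩→ {T}; cost 0
[col 0] MR: children M:{G}, R:{T} ∪→ {G,T}; cost 1
[col 0] CLMRZ: children CLZ:{T}, MR:{G,T} ∩→ {T}; cost 0
[col 0] BCLMRZ: children B:{C}, CLMRZ:{T} ∪→ {C,T}; cost 1
[col 1] CZ: children C:{A}, Z:{C} ∪→ {A,C}; cost 1
[col 1] CLZ: children CZ:{A,C}, L:{T} ∪→ {A,C,T}; cost 1
[col 1] MR: children M:{G}, R:{G} ∩→ {G}; cost 0
[col 1] CLMRZ: children CLZ:{A,C,T}, MR:{G} ∪→ {A,C,G,T}; cost 1
[col 1] BCLMRZ: children B:{A}, CLMRZ:{A,C,G,T} ∩→ {A}; cost 0
[col 2] CZ: children C:{C}, Z:{T} ∪→ {C,T}; cost 1
[col 2] CLZ: children CZ:{C,T}, L:{A} ∪→ {A,C,T}; cost 1
[col 2] MR: children M:{C}, R:{A} ∪→ {A,C}; cost 1
[col 2] CLMRZ: children CLZ:{A,C,T}, MR:{A,C} ∩→ {A,C}; cost 0
[col 2] BCLMRZ: children B:{C}, CLMRZ:{A,C} ∩→ {C}; cost 0
[col 3] CZ: children C:{C}, Z:{C} ∩→ {C}; cost 0
[col 3] CLZ: children CZ:{C}, L:{A} ∪→ {A,C}; cost 1
[col 3] MR: children M:{G}, R:{A} ∪→ {A,G}; cost 1
[col 3] CLMRZ: children CLZ:{A,C}, MR:{A,G} ∩→ {A}; cost 0
[col 3] BCLMRZ: children B:{C}, CLMRZ:{A} ∪→ {A,C}; cost 1
[col 4] CZ: children C:{T}, Z:{T} ∩→ {T}; cost 0
[col 4] CLZ: children CZ:{T}, L:{G} ∪→ {G,T}; cost 1
[col 4] MR: children M:{C}, R:{G} ∪→ {C,G}; cost 1
[col 4] CLMRZ: children CLZ:{G,T}, MR:{C,G} ∩→ {G}; cost 0
[col 4] BCLMRZ: children B:{C}, CLMRZ:{G} ∪→ {C,G}; cost 1
[col 5] CZ: children C:{A}, Z:{A} ∩→ {A}; cost 0
[col 5] CLZ: children CZ:{A}, L:{A} ∩→ {A}; cost 0
[col 5] MR: children M:{C}, R:{C} ∩→ {C}; cost 0
[col 5] CLMRZ: children CLZ:{A}, MR:{C} ∪→ {A,C}; cost 1
[col 5] BCLMRZ: children B:{A}, CLMRZ:{A,C} ∩→ {A}; cost 0
[col 6] CZ: children C:{G}, Z:{C} ∪→ {C,G}; cost 1
[col 6] CLZ: children CZ:{C,G}, L:{G} ∩→ {G}; cost 0
[col 6] MR: children M:{C}, R:{A} ∪→ {A,C}; cost 1
[col 6] CLMRZ: children CLZ:{G}, MR:{A,C} ∪→ {A,C,G}; cost 1
[col 6] BCLMRZ: children B:{G}, CLMRZ:{A,C,G} ∩→ {G}; cost 0
per-site changes: [3, 3, 3, 3, 3, 1, 3]; total = 19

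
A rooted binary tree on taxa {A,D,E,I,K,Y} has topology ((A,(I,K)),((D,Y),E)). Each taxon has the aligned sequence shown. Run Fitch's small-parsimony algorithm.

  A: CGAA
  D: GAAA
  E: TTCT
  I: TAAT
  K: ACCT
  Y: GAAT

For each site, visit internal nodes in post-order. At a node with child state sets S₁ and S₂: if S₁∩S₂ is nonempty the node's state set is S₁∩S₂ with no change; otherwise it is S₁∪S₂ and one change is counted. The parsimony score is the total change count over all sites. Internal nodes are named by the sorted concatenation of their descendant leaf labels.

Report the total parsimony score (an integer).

10

IK@0: {T} ∪ {A} = {A,T} (union, +1)
AIK@0: {C} ∪ {A,T} = {A,C,T} (union, +1)
DY@0: {G} ∩ {G} = {G} (intersection, +0)
DEY@0: {G} ∪ {T} = {G,T} (union, +1)
ADEIKY@0: {A,C,T} ∩ {G,T} = {T} (intersection, +0)
IK@1: {A} ∪ {C} = {A,C} (union, +1)
AIK@1: {G} ∪ {A,C} = {A,C,G} (union, +1)
DY@1: {A} ∩ {A} = {A} (intersection, +0)
DEY@1: {A} ∪ {T} = {A,T} (union, +1)
ADEIKY@1: {A,C,G} ∩ {A,T} = {A} (intersection, +0)
IK@2: {A} ∪ {C} = {A,C} (union, +1)
AIK@2: {A} ∩ {A,C} = {A} (intersection, +0)
DY@2: {A} ∩ {A} = {A} (intersection, +0)
DEY@2: {A} ∪ {C} = {A,C} (union, +1)
ADEIKY@2: {A} ∩ {A,C} = {A} (intersection, +0)
IK@3: {T} ∩ {T} = {T} (intersection, +0)
AIK@3: {A} ∪ {T} = {A,T} (union, +1)
DY@3: {A} ∪ {T} = {A,T} (union, +1)
DEY@3: {A,T} ∩ {T} = {T} (intersection, +0)
ADEIKY@3: {A,T} ∩ {T} = {T} (intersection, +0)
per-site changes: [3, 3, 2, 2]; total = 10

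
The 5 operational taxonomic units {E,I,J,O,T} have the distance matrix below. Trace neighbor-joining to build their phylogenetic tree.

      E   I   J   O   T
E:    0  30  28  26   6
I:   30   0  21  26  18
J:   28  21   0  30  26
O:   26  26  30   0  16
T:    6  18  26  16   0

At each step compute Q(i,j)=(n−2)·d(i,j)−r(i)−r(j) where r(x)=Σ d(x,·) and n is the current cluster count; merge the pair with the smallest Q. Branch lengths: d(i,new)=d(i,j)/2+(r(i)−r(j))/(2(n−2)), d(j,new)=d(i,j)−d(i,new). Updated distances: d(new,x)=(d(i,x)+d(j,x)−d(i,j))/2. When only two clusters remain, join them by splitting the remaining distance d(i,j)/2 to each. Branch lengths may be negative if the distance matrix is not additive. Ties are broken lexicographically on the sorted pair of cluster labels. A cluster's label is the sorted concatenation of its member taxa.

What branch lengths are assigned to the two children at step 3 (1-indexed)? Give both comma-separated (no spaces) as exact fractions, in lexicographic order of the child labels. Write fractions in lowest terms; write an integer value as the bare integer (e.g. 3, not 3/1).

23/4,35/4

1. join E+T (d=6, Q=-138) ⇒ ET; edges |E|=7, |T|=-1
  updated: d(ET,I)=21, d(ET,J)=24, d(ET,O)=18
2. join ET+O (d=18, Q=-101) ⇒ EOT; edges |ET|=25/4, |O|=47/4
  updated: d(EOT,I)=29/2, d(EOT,J)=18
3. join EOT+I (d=29/2, Q=-107/2) ⇒ EIOT; edges |EOT|=23/4, |I|=35/4
  updated: d(EIOT,J)=49/4
4. join EIOT+J (d=49/4) ⇒ EIJOT; edges |EIOT|=49/8, |J|=49/8
final tree: ((((E:7,T:-1):25/4,O:47/4):23/4,I:35/4):49/8,J:49/8)
total length: 203/4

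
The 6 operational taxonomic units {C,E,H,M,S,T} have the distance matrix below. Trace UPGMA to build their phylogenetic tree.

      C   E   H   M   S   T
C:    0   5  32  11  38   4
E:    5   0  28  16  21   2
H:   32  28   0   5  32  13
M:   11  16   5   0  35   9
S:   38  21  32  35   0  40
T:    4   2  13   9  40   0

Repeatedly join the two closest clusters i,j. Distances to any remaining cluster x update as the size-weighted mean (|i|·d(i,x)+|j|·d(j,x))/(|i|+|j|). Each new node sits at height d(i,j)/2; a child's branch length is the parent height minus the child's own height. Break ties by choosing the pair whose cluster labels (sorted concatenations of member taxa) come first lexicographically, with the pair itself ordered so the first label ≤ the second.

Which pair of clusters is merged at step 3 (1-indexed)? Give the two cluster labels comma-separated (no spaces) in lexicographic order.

H,M

step 1: merge (E,T) at d=2; branch lengths E→1, T→1; new cluster ET
  updated: d(C,ET)=9/2, d(ET,H)=41/2, d(ET,M)=25/2, d(ET,S)=61/2
step 2: merge (C,ET) at d=9/2; branch lengths C→9/4, ET→5/4; new cluster CET
  updated: d(CET,H)=73/3, d(CET,M)=12, d(CET,S)=33
step 3: merge (H,M) at d=5; branch lengths H→5/2, M→5/2; new cluster HM
  updated: d(CET,HM)=109/6, d(HM,S)=67/2
step 4: merge (CET,HM) at d=109/6; branch lengths CET→41/6, HM→79/12; new cluster CEHMT
  updated: d(CEHMT,S)=166/5
step 5: merge (CEHMT,S) at d=166/5; branch lengths CEHMT→451/60, S→83/5; new cluster CEHMST
final tree: (((C:9/4,(E:1,T:1):5/4):41/6,(H:5/2,M:5/2):79/12):451/60,S:83/5)
total length: 1441/30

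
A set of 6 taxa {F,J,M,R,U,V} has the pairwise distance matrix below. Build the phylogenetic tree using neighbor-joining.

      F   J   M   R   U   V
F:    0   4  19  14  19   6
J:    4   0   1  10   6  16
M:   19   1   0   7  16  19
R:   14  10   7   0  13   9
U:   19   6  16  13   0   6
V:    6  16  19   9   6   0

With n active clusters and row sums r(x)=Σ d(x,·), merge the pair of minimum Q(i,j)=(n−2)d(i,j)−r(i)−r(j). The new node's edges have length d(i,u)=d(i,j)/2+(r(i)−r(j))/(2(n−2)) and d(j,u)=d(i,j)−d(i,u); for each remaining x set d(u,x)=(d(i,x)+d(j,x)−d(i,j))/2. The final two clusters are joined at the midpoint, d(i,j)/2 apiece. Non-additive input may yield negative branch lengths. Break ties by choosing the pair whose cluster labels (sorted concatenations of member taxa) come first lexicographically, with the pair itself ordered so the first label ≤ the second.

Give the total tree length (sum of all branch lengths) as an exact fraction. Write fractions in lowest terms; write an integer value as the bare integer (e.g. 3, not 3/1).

53/2

1. join J+M (d=1, Q=-95) ⇒ JM; edges |J|=-21/8, |M|=29/8
  updated: d(F,JM)=11, d(JM,R)=8, d(JM,U)=21/2, d(JM,V)=17
2. join F+V (d=6, Q=-70) ⇒ FV; edges |F|=5, |V|=1
  updated: d(FV,JM)=11, d(FV,R)=17/2, d(FV,U)=19/2
3. join FV+U (d=19/2, Q=-43) ⇒ FUV; edges |FV|=15/4, |U|=23/4
  updated: d(FUV,JM)=6, d(FUV,R)=6
4. join FUV+JM (d=6, Q=-20) ⇒ FJMUV; edges |FUV|=2, |JM|=4
  updated: d(FJMUV,R)=4
5. join FJMUV+R (d=4) ⇒ FJMRUV; edges |FJMUV|=2, |R|=2
final tree: ((((F:5,V:1):15/4,U:23/4):2,(J:-21/8,M:29/8):4):2,R:2)
total length: 53/2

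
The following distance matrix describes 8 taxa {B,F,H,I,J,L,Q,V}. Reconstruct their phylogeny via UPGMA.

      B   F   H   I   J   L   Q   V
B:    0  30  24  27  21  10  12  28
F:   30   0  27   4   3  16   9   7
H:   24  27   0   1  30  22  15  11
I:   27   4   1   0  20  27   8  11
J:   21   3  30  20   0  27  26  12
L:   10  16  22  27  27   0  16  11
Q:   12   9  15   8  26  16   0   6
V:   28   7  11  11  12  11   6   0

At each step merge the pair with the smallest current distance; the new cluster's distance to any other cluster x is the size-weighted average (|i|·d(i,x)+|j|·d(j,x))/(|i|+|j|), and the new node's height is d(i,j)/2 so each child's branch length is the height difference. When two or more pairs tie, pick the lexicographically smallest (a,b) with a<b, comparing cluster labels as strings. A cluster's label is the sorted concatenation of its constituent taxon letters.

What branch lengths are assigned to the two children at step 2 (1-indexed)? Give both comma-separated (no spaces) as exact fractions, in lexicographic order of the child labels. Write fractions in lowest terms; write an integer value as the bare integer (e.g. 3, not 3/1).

3/2,3/2

iteration 1: select H,I (d=1); attach at lengths (1/2, 1/2); label the merged cluster HI
  updated: d(B,HI)=51/2, d(F,HI)=31/2, d(HI,J)=25, d(HI,L)=49/2, d(HI,Q)=23/2, d(HI,V)=11
iteration 2: select F,J (d=3); attach at lengths (3/2, 3/2); label the merged cluster FJ
  updated: d(B,FJ)=51/2, d(FJ,HI)=81/4, d(FJ,L)=43/2, d(FJ,Q)=35/2, d(FJ,V)=19/2
iteration 3: select Q,V (d=6); attach at lengths (3, 3); label the merged cluster QV
  updated: d(B,QV)=20, d(FJ,QV)=27/2, d(HI,QV)=45/4, d(L,QV)=27/2
iteration 4: select B,L (d=10); attach at lengths (5, 5); label the merged cluster BL
  updated: d(BL,FJ)=47/2, d(BL,HI)=25, d(BL,QV)=67/4
iteration 5: select HI,QV (d=45/4); attach at lengths (41/8, 21/8); label the merged cluster HIQV
  updated: d(BL,HIQV)=167/8, d(FJ,HIQV)=135/8
iteration 6: select FJ,HIQV (d=135/8); attach at lengths (111/16, 45/16); label the merged cluster FHIJQV
  updated: d(BL,FHIJQV)=87/4
iteration 7: select BL,FHIJQV (d=87/4); attach at lengths (47/8, 39/16); label the merged cluster BFHIJLQV
final tree: ((B:5,L:5):47/8,((F:3/2,J:3/2):111/16,((H:1/2,I:1/2):41/8,(Q:3,V:3):21/8):45/16):39/16)
total length: 733/16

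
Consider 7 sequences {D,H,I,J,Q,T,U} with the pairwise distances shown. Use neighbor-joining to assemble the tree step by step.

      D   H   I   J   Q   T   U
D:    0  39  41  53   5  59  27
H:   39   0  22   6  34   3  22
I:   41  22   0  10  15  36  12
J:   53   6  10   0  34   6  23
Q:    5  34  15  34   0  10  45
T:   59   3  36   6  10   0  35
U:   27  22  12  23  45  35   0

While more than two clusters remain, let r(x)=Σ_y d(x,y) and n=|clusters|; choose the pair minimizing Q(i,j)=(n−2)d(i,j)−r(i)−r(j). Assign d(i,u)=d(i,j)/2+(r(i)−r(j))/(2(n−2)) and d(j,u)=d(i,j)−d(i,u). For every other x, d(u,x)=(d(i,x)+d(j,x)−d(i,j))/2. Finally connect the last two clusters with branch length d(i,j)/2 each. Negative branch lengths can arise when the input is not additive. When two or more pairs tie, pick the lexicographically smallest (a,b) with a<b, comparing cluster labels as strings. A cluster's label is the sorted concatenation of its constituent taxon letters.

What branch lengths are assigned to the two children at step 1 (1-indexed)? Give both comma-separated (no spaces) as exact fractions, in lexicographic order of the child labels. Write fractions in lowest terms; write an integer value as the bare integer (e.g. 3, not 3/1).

step 1: merge (D,Q) at d=5, Q=-342; branch lengths D→53/5, Q→-28/5; new cluster DQ
  updated: d(DQ,H)=34, d(DQ,I)=51/2, d(DQ,J)=41, d(DQ,T)=32, d(DQ,U)=67/2
step 2: merge (H,T) at d=3, Q=-187; branch lengths H→-13/8, T→37/8; new cluster HT
  updated: d(DQ,HT)=63/2, d(HT,I)=55/2, d(HT,J)=9/2, d(HT,U)=27
step 3: merge (HT,J) at d=9/2, Q=-311/2; branch lengths HT→17/4, J→1/4; new cluster HJT
  updated: d(DQ,HJT)=34, d(HJT,I)=33/2, d(HJT,U)=91/4
step 4: merge (DQ,HJT) at d=34, Q=-393/4; branch lengths DQ→351/16, HJT→193/16; new cluster DHJQT
  updated: d(DHJQT,I)=4, d(DHJQT,U)=89/8
step 5: merge (DHJQT,I) at d=4, Q=-217/8; branch lengths DHJQT→25/16, I→39/16; new cluster DHIJQT
  updated: d(DHIJQT,U)=153/16
step 6: merge (DHIJQT,U) at d=153/16; branch lengths DHIJQT→153/32, U→153/32; new cluster DHIJQTU
final tree: ((((D:53/5,Q:-28/5):351/16,((H:-13/8,T:37/8):17/4,J:1/4):193/16):25/16,I:39/16):153/32,U:153/32)
total length: 961/16

53/5,-28/5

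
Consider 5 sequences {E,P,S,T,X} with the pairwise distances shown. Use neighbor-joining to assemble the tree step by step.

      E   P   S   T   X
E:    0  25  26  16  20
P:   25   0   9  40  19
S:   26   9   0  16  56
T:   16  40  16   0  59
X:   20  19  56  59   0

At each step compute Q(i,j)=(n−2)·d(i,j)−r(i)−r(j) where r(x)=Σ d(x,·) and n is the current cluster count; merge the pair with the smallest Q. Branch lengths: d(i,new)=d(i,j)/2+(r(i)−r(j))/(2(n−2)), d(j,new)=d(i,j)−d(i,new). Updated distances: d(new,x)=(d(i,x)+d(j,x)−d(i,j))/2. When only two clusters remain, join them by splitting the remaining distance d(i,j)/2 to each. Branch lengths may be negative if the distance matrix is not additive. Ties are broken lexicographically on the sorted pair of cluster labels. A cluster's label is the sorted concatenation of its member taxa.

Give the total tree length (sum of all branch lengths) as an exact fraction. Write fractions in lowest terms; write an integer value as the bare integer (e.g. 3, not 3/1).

step 1: merge (P,X) at d=19, Q=-190; branch lengths P→-2/3, X→59/3; new cluster PX
  updated: d(E,PX)=13, d(PX,S)=23, d(PX,T)=40
step 2: merge (E,PX) at d=13, Q=-105; branch lengths E→5/4, PX→47/4; new cluster EPX
  updated: d(EPX,S)=18, d(EPX,T)=43/2
step 3: merge (EPX,S) at d=18, Q=-111/2; branch lengths EPX→47/4, S→25/4; new cluster EPSX
  updated: d(EPSX,T)=39/4
step 4: merge (EPSX,T) at d=39/4; branch lengths EPSX→39/8, T→39/8; new cluster EPSTX
final tree: (((E:5/4,(P:-2/3,X:59/3):47/4):47/4,S:25/4):39/8,T:39/8)
total length: 239/4

239/4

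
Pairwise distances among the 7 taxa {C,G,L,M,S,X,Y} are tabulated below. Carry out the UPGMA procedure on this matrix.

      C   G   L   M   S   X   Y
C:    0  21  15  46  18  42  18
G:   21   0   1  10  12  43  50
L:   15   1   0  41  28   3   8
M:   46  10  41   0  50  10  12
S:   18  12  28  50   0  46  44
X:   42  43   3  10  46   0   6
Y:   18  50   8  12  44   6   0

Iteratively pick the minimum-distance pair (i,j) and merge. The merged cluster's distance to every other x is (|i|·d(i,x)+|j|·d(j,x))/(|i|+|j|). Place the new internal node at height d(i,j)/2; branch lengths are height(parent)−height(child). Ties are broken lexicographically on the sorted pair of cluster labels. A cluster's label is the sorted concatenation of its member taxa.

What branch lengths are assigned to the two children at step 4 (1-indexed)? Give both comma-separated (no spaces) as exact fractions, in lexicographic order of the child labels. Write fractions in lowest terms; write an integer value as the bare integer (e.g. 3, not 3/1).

9,17/2

step 1: merge (G,L) at d=1; branch lengths G→1/2, L→1/2; new cluster GL
  updated: d(C,GL)=18, d(GL,M)=51/2, d(GL,S)=20, d(GL,X)=23, d(GL,Y)=29
step 2: merge (X,Y) at d=6; branch lengths X→3, Y→3; new cluster XY
  updated: d(C,XY)=30, d(GL,XY)=26, d(M,XY)=11, d(S,XY)=45
step 3: merge (M,XY) at d=11; branch lengths M→11/2, XY→5/2; new cluster MXY
  updated: d(C,MXY)=106/3, d(GL,MXY)=155/6, d(MXY,S)=140/3
step 4: merge (C,GL) at d=18; branch lengths C→9, GL→17/2; new cluster CGL
  updated: d(CGL,MXY)=29, d(CGL,S)=58/3
step 5: merge (CGL,S) at d=58/3; branch lengths CGL→2/3, S→29/3; new cluster CGLS
  updated: d(CGLS,MXY)=401/12
step 6: merge (CGLS,MXY) at d=401/12; branch lengths CGLS→169/24, MXY→269/24; new cluster CGLMSXY
final tree: (((C:9,(G:1/2,L:1/2):17/2):2/3,S:29/3):169/24,(M:11/2,(X:3,Y:3):5/2):269/24)
total length: 733/12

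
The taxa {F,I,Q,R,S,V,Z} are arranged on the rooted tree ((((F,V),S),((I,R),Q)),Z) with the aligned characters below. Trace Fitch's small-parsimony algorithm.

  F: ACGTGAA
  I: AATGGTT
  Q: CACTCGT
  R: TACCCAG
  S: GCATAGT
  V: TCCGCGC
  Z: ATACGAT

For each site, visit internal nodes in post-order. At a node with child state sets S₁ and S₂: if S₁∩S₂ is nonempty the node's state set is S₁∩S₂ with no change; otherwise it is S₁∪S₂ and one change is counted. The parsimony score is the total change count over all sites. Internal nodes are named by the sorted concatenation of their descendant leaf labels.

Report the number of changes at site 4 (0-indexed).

4

site 0, node FV: F={A} ∪ V={T} → {A,T} (+1)
site 0, node FSV: FV={A,T} ∪ S={G} → {A,G,T} (+1)
site 0, node IR: I={A} ∪ R={T} → {A,T} (+1)
site 0, node IQR: IR={A,T} ∪ Q={C} → {A,C,T} (+1)
site 0, node FIQRSV: FSV={A,G,T} ∩ IQR={A,C,T} → {A,T} (+0)
site 0, node FIQRSVZ: FIQRSV={A,T} ∩ Z={A} → {A} (+0)
site 1, node FV: F={C} ∩ V={C} → {C} (+0)
site 1, node FSV: FV={C} ∩ S={C} → {C} (+0)
site 1, node IR: I={A} ∩ R={A} → {A} (+0)
site 1, node IQR: IR={A} ∩ Q={A} → {A} (+0)
site 1, node FIQRSV: FSV={C} ∪ IQR={A} → {A,C} (+1)
site 1, node FIQRSVZ: FIQRSV={A,C} ∪ Z={T} → {A,C,T} (+1)
site 2, node FV: F={G} ∪ V={C} → {C,G} (+1)
site 2, node FSV: FV={C,G} ∪ S={A} → {A,C,G} (+1)
site 2, node IR: I={T} ∪ R={C} → {C,T} (+1)
site 2, node IQR: IR={C,T} ∩ Q={C} → {C} (+0)
site 2, node FIQRSV: FSV={A,C,G} ∩ IQR={C} → {C} (+0)
site 2, node FIQRSVZ: FIQRSV={C} ∪ Z={A} → {A,C} (+1)
site 3, node FV: F={T} ∪ V={G} → {G,T} (+1)
site 3, node FSV: FV={G,T} ∩ S={T} → {T} (+0)
site 3, node IR: I={G} ∪ R={C} → {C,G} (+1)
site 3, node IQR: IR={C,G} ∪ Q={T} → {C,G,T} (+1)
site 3, node FIQRSV: FSV={T} ∩ IQR={C,G,T} → {T} (+0)
site 3, node FIQRSVZ: FIQRSV={T} ∪ Z={C} → {C,T} (+1)
site 4, node FV: F={G} ∪ V={C} → {C,G} (+1)
site 4, node FSV: FV={C,G} ∪ S={A} → {A,C,G} (+1)
site 4, node IR: I={G} ∪ R={C} → {C,G} (+1)
site 4, node IQR: IR={C,G} ∩ Q={C} → {C} (+0)
site 4, node FIQRSV: FSV={A,C,G} ∩ IQR={C} → {C} (+0)
site 4, node FIQRSVZ: FIQRSV={C} ∪ Z={G} → {C,G} (+1)
site 5, node FV: F={A} ∪ V={G} → {A,G} (+1)
site 5, node FSV: FV={A,G} ∩ S={G} → {G} (+0)
site 5, node IR: I={T} ∪ R={A} → {A,T} (+1)
site 5, node IQR: IR={A,T} ∪ Q={G} → {A,G,T} (+1)
site 5, node FIQRSV: FSV={G} ∩ IQR={A,G,T} → {G} (+0)
site 5, node FIQRSVZ: FIQRSV={G} ∪ Z={A} → {A,G} (+1)
site 6, node FV: F={A} ∪ V={C} → {A,C} (+1)
site 6, node FSV: FV={A,C} ∪ S={T} → {A,C,T} (+1)
site 6, node IR: I={T} ∪ R={G} → {G,T} (+1)
site 6, node IQR: IR={G,T} ∩ Q={T} → {T} (+0)
site 6, node FIQRSV: FSV={A,C,T} ∩ IQR={T} → {T} (+0)
site 6, node FIQRSVZ: FIQRSV={T} ∩ Z={T} → {T} (+0)
per-site changes: [4, 2, 4, 4, 4, 4, 3]; total = 25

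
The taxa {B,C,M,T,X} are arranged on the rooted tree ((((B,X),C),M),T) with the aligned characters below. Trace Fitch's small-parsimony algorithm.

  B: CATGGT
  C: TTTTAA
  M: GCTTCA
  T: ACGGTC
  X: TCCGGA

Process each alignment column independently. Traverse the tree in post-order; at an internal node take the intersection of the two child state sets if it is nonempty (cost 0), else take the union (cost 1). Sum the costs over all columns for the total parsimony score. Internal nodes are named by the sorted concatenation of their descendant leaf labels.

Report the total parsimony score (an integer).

[col 0] BX: children B:{C}, X:{T} ∪→ {C,T}; cost 1
[col 0] BCX: children BX:{C,T}, C:{T} ∩→ {T}; cost 0
[col 0] BCMX: children BCX:{T}, M:{G} ∪→ {G,T}; cost 1
[col 0] BCMTX: children BCMX:{G,T}, T:{A} ∪→ {A,G,T}; cost 1
[col 1] BX: children B:{A}, X:{C} ∪→ {A,C}; cost 1
[col 1] BCX: children BX:{A,C}, C:{T} ∪→ {A,C,T}; cost 1
[col 1] BCMX: children BCX:{A,C,T}, M:{C} ∩→ {C}; cost 0
[col 1] BCMTX: children BCMX:{C}, T:{C} ∩→ {C}; cost 0
[col 2] BX: children B:{T}, X:{C} ∪→ {C,T}; cost 1
[col 2] BCX: children BX:{C,T}, C:{T} ∩→ {T}; cost 0
[col 2] BCMX: children BCX:{T}, M:{T} ∩→ {T}; cost 0
[col 2] BCMTX: children BCMX:{T}, T:{G} ∪→ {G,T}; cost 1
[col 3] BX: children B:{G}, X:{G} ∩→ {G}; cost 0
[col 3] BCX: children BX:{G}, C:{T} ∪→ {G,T}; cost 1
[col 3] BCMX: children BCX:{G,T}, M:{T} ∩→ {T}; cost 0
[col 3] BCMTX: children BCMX:{T}, T:{G} ∪→ {G,T}; cost 1
[col 4] BX: children B:{G}, X:{G} ∩→ {G}; cost 0
[col 4] BCX: children BX:{G}, C:{A} ∪→ {A,G}; cost 1
[col 4] BCMX: children BCX:{A,G}, M:{C} ∪→ {A,C,G}; cost 1
[col 4] BCMTX: children BCMX:{A,C,G}, T:{T} ∪→ {A,C,G,T}; cost 1
[col 5] BX: children B:{T}, X:{A} ∪→ {A,T}; cost 1
[col 5] BCX: children BX:{A,T}, C:{A} ∩→ {A}; cost 0
[col 5] BCMX: children BCX:{A}, M:{A} ∩→ {A}; cost 0
[col 5] BCMTX: children BCMX:{A}, T:{C} ∪→ {A,C}; cost 1
per-site changes: [3, 2, 2, 2, 3, 2]; total = 14

14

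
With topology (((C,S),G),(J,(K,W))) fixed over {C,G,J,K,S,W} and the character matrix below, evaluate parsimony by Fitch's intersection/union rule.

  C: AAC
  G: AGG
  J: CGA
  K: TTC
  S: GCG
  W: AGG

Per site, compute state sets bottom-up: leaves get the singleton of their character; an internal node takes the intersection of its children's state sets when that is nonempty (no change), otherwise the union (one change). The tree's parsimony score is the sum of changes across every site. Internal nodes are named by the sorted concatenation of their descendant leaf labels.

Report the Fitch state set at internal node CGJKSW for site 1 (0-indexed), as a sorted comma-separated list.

[col 0] CS: children C:{A}, S:{G} ∪→ {A,G}; cost 1
[col 0] CGS: children CS:{A,G}, G:{A} ∩→ {A}; cost 0
[col 0] KW: children K:{T}, W:{A} ∪→ {A,T}; cost 1
[col 0] JKW: children J:{C}, KW:{A,T} ∪→ {A,C,T}; cost 1
[col 0] CGJKSW: children CGS:{A}, JKW:{A,C,T} ∩→ {A}; cost 0
[col 1] CS: children C:{A}, S:{C} ∪→ {A,C}; cost 1
[col 1] CGS: children CS:{A,C}, G:{G} ∪→ {A,C,G}; cost 1
[col 1] KW: children K:{T}, W:{G} ∪→ {G,T}; cost 1
[col 1] JKW: children J:{G}, KW:{G,T} ∩→ {G}; cost 0
[col 1] CGJKSW: children CGS:{A,C,G}, JKW:{G} ∩→ {G}; cost 0
[col 2] CS: children C:{C}, S:{G} ∪→ {C,G}; cost 1
[col 2] CGS: children CS:{C,G}, G:{G} ∩→ {G}; cost 0
[col 2] KW: children K:{C}, W:{G} ∪→ {C,G}; cost 1
[col 2] JKW: children J:{A}, KW:{C,G} ∪→ {A,C,G}; cost 1
[col 2] CGJKSW: children CGS:{G}, JKW:{A,C,G} ∩→ {G}; cost 0
per-site changes: [3, 3, 3]; total = 9

G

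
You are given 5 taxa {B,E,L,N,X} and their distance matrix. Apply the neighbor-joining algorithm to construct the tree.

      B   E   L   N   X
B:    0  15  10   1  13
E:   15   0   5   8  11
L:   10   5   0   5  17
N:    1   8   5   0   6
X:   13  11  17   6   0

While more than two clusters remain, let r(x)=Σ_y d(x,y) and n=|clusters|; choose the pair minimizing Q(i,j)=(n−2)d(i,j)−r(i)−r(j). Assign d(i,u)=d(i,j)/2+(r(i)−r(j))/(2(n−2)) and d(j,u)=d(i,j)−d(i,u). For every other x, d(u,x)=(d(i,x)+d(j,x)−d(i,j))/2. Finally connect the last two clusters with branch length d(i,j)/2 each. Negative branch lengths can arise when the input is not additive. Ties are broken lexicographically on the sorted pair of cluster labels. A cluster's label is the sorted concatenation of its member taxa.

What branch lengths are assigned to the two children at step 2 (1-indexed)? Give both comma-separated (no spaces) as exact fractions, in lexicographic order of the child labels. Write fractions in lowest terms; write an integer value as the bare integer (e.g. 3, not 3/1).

iteration 1: select E,L (d=5, Q=-61); attach at lengths (17/6, 13/6); label the merged cluster EL
  updated: d(B,EL)=10, d(EL,N)=4, d(EL,X)=23/2
iteration 2: select B,N (d=1, Q=-33); attach at lengths (15/4, -11/4); label the merged cluster BN
  updated: d(BN,EL)=13/2, d(BN,X)=9
iteration 3: select BN,EL (d=13/2, Q=-27); attach at lengths (2, 9/2); label the merged cluster BELN
  updated: d(BELN,X)=7
iteration 4: select BELN,X (d=7); attach at lengths (7/2, 7/2); label the merged cluster BELNX
final tree: (((B:15/4,N:-11/4):2,(E:17/6,L:13/6):9/2):7/2,X:7/2)
total length: 39/2

15/4,-11/4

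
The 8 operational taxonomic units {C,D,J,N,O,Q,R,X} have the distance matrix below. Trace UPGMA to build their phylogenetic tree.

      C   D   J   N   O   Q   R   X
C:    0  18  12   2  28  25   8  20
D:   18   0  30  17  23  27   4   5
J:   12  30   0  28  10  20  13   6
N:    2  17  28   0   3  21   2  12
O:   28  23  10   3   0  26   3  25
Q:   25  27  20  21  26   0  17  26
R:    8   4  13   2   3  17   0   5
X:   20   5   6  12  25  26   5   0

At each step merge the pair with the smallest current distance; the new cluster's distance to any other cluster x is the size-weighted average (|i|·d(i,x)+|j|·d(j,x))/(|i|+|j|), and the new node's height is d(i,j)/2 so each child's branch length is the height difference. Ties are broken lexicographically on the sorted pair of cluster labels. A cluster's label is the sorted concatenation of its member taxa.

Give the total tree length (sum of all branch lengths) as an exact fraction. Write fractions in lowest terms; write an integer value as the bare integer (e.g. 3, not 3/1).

2759/56

1. join C+N (d=2) ⇒ CN; edges |C|=1, |N|=1
  updated: d(CN,D)=35/2, d(CN,J)=20, d(CN,O)=31/2, d(CN,Q)=23, d(CN,R)=5, d(CN,X)=16
2. join O+R (d=3) ⇒ OR; edges |O|=3/2, |R|=3/2
  updated: d(CN,OR)=41/4, d(D,OR)=27/2, d(J,OR)=23/2, d(OR,Q)=43/2, d(OR,X)=15
3. join D+X (d=5) ⇒ DX; edges |D|=5/2, |X|=5/2
  updated: d(CN,DX)=67/4, d(DX,J)=18, d(DX,OR)=57/4, d(DX,Q)=53/2
4. join CN+OR (d=41/4) ⇒ CNOR; edges |CN|=33/8, |OR|=29/8
  updated: d(CNOR,DX)=31/2, d(CNOR,J)=63/4, d(CNOR,Q)=89/4
5. join CNOR+DX (d=31/2) ⇒ CDNORX; edges |CNOR|=21/8, |DX|=21/4
  updated: d(CDNORX,J)=33/2, d(CDNORX,Q)=71/3
6. join CDNORX+J (d=33/2) ⇒ CDJNORX; edges |CDNORX|=1/2, |J|=33/4
  updated: d(CDJNORX,Q)=162/7
7. join CDJNORX+Q (d=162/7) ⇒ CDJNOQRX; edges |CDJNORX|=93/28, |Q|=81/7
final tree: (((((C:1,N:1):33/8,(O:3/2,R:3/2):29/8):21/8,(D:5/2,X:5/2):21/4):1/2,J:33/4):93/28,Q:81/7)
total length: 2759/56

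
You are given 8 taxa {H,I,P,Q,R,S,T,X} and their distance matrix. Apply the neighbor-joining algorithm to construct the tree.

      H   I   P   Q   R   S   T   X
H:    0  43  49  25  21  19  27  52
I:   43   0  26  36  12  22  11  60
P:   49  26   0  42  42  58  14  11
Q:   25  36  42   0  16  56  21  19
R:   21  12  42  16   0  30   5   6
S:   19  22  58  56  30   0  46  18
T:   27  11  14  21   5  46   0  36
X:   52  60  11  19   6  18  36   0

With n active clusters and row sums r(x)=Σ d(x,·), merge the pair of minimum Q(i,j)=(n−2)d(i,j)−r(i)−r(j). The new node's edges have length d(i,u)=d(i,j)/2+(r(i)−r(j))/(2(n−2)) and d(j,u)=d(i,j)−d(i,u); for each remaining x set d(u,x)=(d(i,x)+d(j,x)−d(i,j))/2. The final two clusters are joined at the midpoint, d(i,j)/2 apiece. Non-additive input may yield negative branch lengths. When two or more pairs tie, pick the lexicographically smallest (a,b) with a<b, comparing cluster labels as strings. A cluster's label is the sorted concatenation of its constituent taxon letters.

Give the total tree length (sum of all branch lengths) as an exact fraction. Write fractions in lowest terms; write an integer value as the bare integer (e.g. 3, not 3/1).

step 1: merge (P,X) at d=11, Q=-378; branch lengths P→53/6, X→13/6; new cluster PX
  updated: d(H,PX)=45, d(I,PX)=75/2, d(PX,Q)=25, d(PX,R)=37/2, d(PX,S)=65/2, d(PX,T)=39/2
step 2: merge (H,S) at d=19, Q=-581/2; branch lengths H→139/20, S→241/20; new cluster HS
  updated: d(HS,I)=23, d(HS,PX)=117/4, d(HS,Q)=31, d(HS,R)=16, d(HS,T)=27
step 3: merge (I,T) at d=11, Q=-159; branch lengths I→10, T→1; new cluster IT
  updated: d(HS,IT)=39/2, d(IT,PX)=23, d(IT,Q)=23, d(IT,R)=3
step 4: merge (PX,Q) at d=25, Q=-463/4; branch lengths PX→101/8, Q→99/8; new cluster PQX
  updated: d(HS,PQX)=141/8, d(IT,PQX)=21/2, d(PQX,R)=19/4
step 5: merge (HS,PQX) at d=141/8, Q=-203/4; branch lengths HS→111/8, PQX→15/4; new cluster HPQSX
  updated: d(HPQSX,IT)=99/16, d(HPQSX,R)=25/16
step 6: merge (HPQSX,IT) at d=99/16, Q=-43/4; branch lengths HPQSX→19/8, IT→61/16; new cluster HIPQSTX
  updated: d(HIPQSTX,R)=-13/16
step 7: merge (HIPQSTX,R) at d=-13/16; branch lengths HIPQSTX→-13/32, R→-13/32; new cluster HIPQRSTX
final tree: ((((H:139/20,S:241/20):111/8,((P:53/6,X:13/6):101/8,Q:99/8):15/4):19/8,(I:10,T:1):61/16):-13/32,R:-13/32)
total length: 89

89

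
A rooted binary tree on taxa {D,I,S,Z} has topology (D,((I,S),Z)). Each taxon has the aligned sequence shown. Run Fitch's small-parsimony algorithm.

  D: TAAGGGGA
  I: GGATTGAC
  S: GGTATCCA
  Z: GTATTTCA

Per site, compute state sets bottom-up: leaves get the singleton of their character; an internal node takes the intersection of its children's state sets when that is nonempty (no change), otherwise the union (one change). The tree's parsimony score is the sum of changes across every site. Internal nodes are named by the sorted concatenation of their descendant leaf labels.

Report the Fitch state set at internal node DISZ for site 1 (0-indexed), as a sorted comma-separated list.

A,G,T

IS@0: {G} ∩ {G} = {G} (intersection, +0)
ISZ@0: {G} ∩ {G} = {G} (intersection, +0)
DISZ@0: {T} ∪ {G} = {G,T} (union, +1)
IS@1: {G} ∩ {G} = {G} (intersection, +0)
ISZ@1: {G} ∪ {T} = {G,T} (union, +1)
DISZ@1: {A} ∪ {G,T} = {A,G,T} (union, +1)
IS@2: {A} ∪ {T} = {A,T} (union, +1)
ISZ@2: {A,T} ∩ {A} = {A} (intersection, +0)
DISZ@2: {A} ∩ {A} = {A} (intersection, +0)
IS@3: {T} ∪ {A} = {A,T} (union, +1)
ISZ@3: {A,T} ∩ {T} = {T} (intersection, +0)
DISZ@3: {G} ∪ {T} = {G,T} (union, +1)
IS@4: {T} ∩ {T} = {T} (intersection, +0)
ISZ@4: {T} ∩ {T} = {T} (intersection, +0)
DISZ@4: {G} ∪ {T} = {G,T} (union, +1)
IS@5: {G} ∪ {C} = {C,G} (union, +1)
ISZ@5: {C,G} ∪ {T} = {C,G,T} (union, +1)
DISZ@5: {G} ∩ {C,G,T} = {G} (intersection, +0)
IS@6: {A} ∪ {C} = {A,C} (union, +1)
ISZ@6: {A,C} ∩ {C} = {C} (intersection, +0)
DISZ@6: {G} ∪ {C} = {C,G} (union, +1)
IS@7: {C} ∪ {A} = {A,C} (union, +1)
ISZ@7: {A,C} ∩ {A} = {A} (intersection, +0)
DISZ@7: {A} ∩ {A} = {A} (intersection, +0)
per-site changes: [1, 2, 1, 2, 1, 2, 2, 1]; total = 12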